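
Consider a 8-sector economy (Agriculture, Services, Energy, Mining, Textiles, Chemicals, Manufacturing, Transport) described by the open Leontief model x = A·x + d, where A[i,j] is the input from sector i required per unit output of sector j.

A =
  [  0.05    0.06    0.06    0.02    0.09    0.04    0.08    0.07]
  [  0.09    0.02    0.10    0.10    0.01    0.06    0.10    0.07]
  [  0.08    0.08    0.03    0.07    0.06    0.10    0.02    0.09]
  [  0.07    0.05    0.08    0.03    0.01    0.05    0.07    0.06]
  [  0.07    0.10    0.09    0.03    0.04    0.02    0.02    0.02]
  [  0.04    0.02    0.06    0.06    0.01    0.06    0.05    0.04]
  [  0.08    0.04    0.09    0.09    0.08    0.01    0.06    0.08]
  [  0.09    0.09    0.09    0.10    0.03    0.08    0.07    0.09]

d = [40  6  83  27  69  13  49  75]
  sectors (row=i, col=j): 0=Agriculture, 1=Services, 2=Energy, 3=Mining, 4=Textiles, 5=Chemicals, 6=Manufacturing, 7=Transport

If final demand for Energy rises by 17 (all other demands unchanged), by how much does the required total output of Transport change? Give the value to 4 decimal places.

3.0990

Form M = I − A:
  [  0.95   -0.06   -0.06   -0.02   -0.09   -0.04   -0.08   -0.07]
  [ -0.09    0.98   -0.10   -0.10   -0.01   -0.06   -0.10   -0.07]
  [ -0.08   -0.08    0.97   -0.07   -0.06   -0.10   -0.02   -0.09]
  [ -0.07   -0.05   -0.08    0.97   -0.01   -0.05   -0.07   -0.06]
  [ -0.07   -0.10   -0.09   -0.03    0.96   -0.02   -0.02   -0.02]
  [ -0.04   -0.02   -0.06   -0.06   -0.01    0.94   -0.05   -0.04]
  [ -0.08   -0.04   -0.09   -0.09   -0.08   -0.01    0.94   -0.08]
  [ -0.09   -0.09   -0.09   -0.10   -0.03   -0.08   -0.07    0.91]
Leontief inverse L = M⁻¹:
  [  1.1175    0.1158    0.1298    0.0798    0.1311    0.0884    0.1334    0.1315]
  [  0.1668    1.0822    0.1773    0.1672    0.0592    0.1193    0.1640    0.1456]
  [  0.1519    0.1377    1.1068    0.1339    0.0997    0.1565    0.0832    0.1569]
  [  0.1299    0.0974    0.1401    1.0846    0.0480    0.0968    0.1202    0.1187]
  [  0.1260    0.1438    0.1456    0.0788    1.0734    0.0639    0.0666    0.0726]
  [  0.0864    0.0569    0.1071    0.1014    0.0379    1.0969    0.0887    0.0851]
  [  0.1562    0.1049    0.1670    0.1537    0.1266    0.0668    1.1208    0.1510]
  [  0.1801    0.1606    0.1823    0.1802    0.0824    0.1503    0.1471    1.1764]
Total output x = L · d:
  x_0 = 1.1175·40 + 0.1158·6 + 0.1298·83 + 0.0798·27 + 0.1311·69 + 0.0884·13 + 0.1334·49 + 0.1315·75 = 84.9151
  x_1 = 0.1668·40 + 1.0822·6 + 0.1773·83 + 0.1672·27 + 0.0592·69 + 0.1193·13 + 0.1640·49 + 0.1456·75 = 56.9811
  x_2 = 0.1519·40 + 0.1377·6 + 1.1068·83 + 0.1339·27 + 0.0997·69 + 0.1565·13 + 0.0832·49 + 0.1569·75 = 127.1423
  x_3 = 0.1299·40 + 0.0974·6 + 0.1401·83 + 1.0846·27 + 0.0480·69 + 0.0968·13 + 0.1202·49 + 0.1187·75 = 66.0605
  x_4 = 0.1260·40 + 0.1438·6 + 0.1456·83 + 0.0788·27 + 1.0734·69 + 0.0639·13 + 0.0666·49 + 0.0726·75 = 103.7154
  x_5 = 0.0864·40 + 0.0569·6 + 0.1071·83 + 0.1014·27 + 0.0379·69 + 1.0969·13 + 0.0887·49 + 0.0851·75 = 43.0336
  x_6 = 0.1562·40 + 0.1049·6 + 0.1670·83 + 0.1537·27 + 0.1266·69 + 0.0668·13 + 1.1208·49 + 0.1510·75 = 100.7310
  x_7 = 0.1801·40 + 0.1606·6 + 0.1823·83 + 0.1802·27 + 0.0824·69 + 0.1503·13 + 0.1471·49 + 1.1764·75 = 131.2361
Δx_7 = L[7,2] · Δd_2 = 0.1823 · 17 = 3.0990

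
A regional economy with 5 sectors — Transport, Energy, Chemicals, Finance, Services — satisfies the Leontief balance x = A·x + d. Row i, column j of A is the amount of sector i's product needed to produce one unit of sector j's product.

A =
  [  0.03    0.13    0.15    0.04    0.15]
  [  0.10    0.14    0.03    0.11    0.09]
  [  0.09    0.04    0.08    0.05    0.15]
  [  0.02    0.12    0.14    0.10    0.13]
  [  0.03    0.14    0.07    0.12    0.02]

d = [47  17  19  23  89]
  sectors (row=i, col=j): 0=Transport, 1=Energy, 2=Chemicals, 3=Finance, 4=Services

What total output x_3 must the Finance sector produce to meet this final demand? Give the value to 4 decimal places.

Form M = I − A:
  [  0.97   -0.13   -0.15   -0.04   -0.15]
  [ -0.10    0.86   -0.03   -0.11   -0.09]
  [ -0.09   -0.04    0.92   -0.05   -0.15]
  [ -0.02   -0.12   -0.14    0.90   -0.13]
  [ -0.03   -0.14   -0.07   -0.12    0.98]
Leontief inverse L = M⁻¹:
  [  1.0849    0.2296    0.2207    0.1201    0.2368]
  [  0.1477    1.2454    0.1070    0.1885    0.1784]
  [  0.1284    0.1247    1.1462    0.1142    0.2217]
  [  0.0743    0.2225    0.2163    1.1832    0.2219]
  [  0.0726    0.2211    0.1304    0.1836    1.0961]
Total output x = L · d:
  x_0 = 1.0849·47 + 0.2296·17 + 0.2207·19 + 0.1201·23 + 0.2368·89 = 82.9260
  x_1 = 0.1477·47 + 1.2454·17 + 0.1070·19 + 0.1885·23 + 0.1784·89 = 50.3576
  x_2 = 0.1284·47 + 0.1247·17 + 1.1462·19 + 0.1142·23 + 0.2217·89 = 52.2923
  x_3 = 0.0743·47 + 0.2225·17 + 0.2163·19 + 1.1832·23 + 0.2219·89 = 58.3422
  x_4 = 0.0726·47 + 0.2211·17 + 0.1304·19 + 0.1836·23 + 1.0961·89 = 111.4279

58.3422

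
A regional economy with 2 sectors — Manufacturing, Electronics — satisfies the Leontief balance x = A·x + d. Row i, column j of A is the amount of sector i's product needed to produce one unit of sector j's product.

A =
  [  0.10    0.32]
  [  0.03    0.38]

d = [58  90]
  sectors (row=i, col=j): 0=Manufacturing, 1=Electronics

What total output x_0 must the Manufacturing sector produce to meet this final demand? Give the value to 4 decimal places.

Form M = I − A:
  [  0.90   -0.32]
  [ -0.03    0.62]
Leontief inverse L = M⁻¹:
  [  1.1306    0.5835]
  [  0.0547    1.6411]
Total output x = L · d:
  x_0 = 1.1306·58 + 0.5835·90 = 118.0890
  x_1 = 0.0547·58 + 1.6411·90 = 150.8753

118.0890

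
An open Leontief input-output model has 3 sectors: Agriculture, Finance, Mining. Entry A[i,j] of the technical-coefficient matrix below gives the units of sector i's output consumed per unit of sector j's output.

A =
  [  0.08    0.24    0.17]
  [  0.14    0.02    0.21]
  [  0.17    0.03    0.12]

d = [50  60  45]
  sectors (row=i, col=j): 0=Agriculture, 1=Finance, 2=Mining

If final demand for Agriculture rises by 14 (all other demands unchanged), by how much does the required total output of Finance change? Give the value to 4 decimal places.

Form M = I − A:
  [  0.92   -0.24   -0.17]
  [ -0.14    0.98   -0.21]
  [ -0.17   -0.03    0.88]
Leontief inverse L = M⁻¹:
  [  1.1883    0.3002    0.3012]
  [  0.2206    1.0836    0.3012]
  [  0.2371    0.0949    1.2048]
Total output x = L · d:
  x_0 = 1.1883·50 + 0.3002·60 + 0.3012·45 = 90.9833
  x_1 = 0.2206·50 + 1.0836·60 + 0.3012·45 = 89.6008
  x_2 = 0.2371·50 + 0.0949·60 + 1.2048·45 = 71.7673
Δx_1 = L[1,0] · Δd_0 = 0.2206 · 14 = 3.0878

3.0878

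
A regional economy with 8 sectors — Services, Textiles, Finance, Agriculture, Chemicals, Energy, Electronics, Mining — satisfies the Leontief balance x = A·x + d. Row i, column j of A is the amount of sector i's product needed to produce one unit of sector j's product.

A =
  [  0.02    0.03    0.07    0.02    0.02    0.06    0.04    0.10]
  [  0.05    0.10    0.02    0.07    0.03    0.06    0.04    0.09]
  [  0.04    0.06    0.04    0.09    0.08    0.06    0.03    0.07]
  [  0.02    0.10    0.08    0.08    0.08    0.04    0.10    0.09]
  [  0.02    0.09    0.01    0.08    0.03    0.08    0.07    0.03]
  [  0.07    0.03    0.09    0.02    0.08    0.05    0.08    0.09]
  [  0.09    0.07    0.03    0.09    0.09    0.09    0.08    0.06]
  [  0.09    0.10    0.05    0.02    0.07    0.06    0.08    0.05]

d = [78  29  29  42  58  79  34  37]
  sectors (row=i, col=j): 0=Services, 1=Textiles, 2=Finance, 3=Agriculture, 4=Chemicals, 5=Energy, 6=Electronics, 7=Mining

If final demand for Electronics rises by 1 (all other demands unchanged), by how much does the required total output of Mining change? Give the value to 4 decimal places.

Form M = I − A:
  [  0.98   -0.03   -0.07   -0.02   -0.02   -0.06   -0.04   -0.10]
  [ -0.05    0.90   -0.02   -0.07   -0.03   -0.06   -0.04   -0.09]
  [ -0.04   -0.06    0.96   -0.09   -0.08   -0.06   -0.03   -0.07]
  [ -0.02   -0.10   -0.08    0.92   -0.08   -0.04   -0.10   -0.09]
  [ -0.02   -0.09   -0.01   -0.08    0.97   -0.08   -0.07   -0.03]
  [ -0.07   -0.03   -0.09   -0.02   -0.08    0.95   -0.08   -0.09]
  [ -0.09   -0.07   -0.03   -0.09   -0.09   -0.09    0.92   -0.06]
  [ -0.09   -0.10   -0.05   -0.02   -0.07   -0.06   -0.08    0.95]
Leontief inverse L = M⁻¹:
  [  1.0607    0.0824    0.1050    0.0593    0.0655    0.1045    0.0867    0.1503]
  [  0.0984    1.1696    0.0646    0.1205    0.0837    0.1157    0.1004    0.1573]
  [  0.0861    0.1311    1.0851    0.1444    0.1353    0.1171    0.0929    0.1363]
  [  0.0823    0.1919    0.1330    1.1533    0.1522    0.1149    0.1782    0.1728]
  [  0.0640    0.1524    0.0509    0.1292    1.0810    0.1312    0.1267    0.0917]
  [  0.1226    0.1018    0.1362    0.0777    0.1400    1.1142    0.1440    0.1590]
  [  0.1496    0.1562    0.0882    0.1578    0.1598    0.1640    1.1594    0.1458]
  [  0.1422    0.1727    0.0964    0.0779    0.1273    0.1245    0.1435    1.1233]
Total output x = L · d:
  x_0 = 1.0607·78 + 0.0824·29 + 0.1050·29 + 0.0593·42 + 0.0655·58 + 0.1045·79 + 0.0867·34 + 0.1503·37 = 111.2255
  x_1 = 0.0984·78 + 1.1696·29 + 0.0646·29 + 0.1205·42 + 0.0837·58 + 0.1157·79 + 0.1004·34 + 0.1573·37 = 71.7625
  x_2 = 0.0861·78 + 0.1311·29 + 1.0851·29 + 0.1444·42 + 0.1353·58 + 0.1171·79 + 0.0929·34 + 0.1363·37 = 73.3526
  x_3 = 0.0823·78 + 0.1919·29 + 0.1330·29 + 1.1533·42 + 0.1522·58 + 0.1149·79 + 0.1782·34 + 0.1728·37 = 94.6400
  x_4 = 0.0640·78 + 0.1524·29 + 0.0509·29 + 0.1292·42 + 1.0810·58 + 0.1312·79 + 0.1267·34 + 0.0917·37 = 97.0773
  x_5 = 0.1226·78 + 0.1018·29 + 0.1362·29 + 0.0777·42 + 0.1400·58 + 1.1142·79 + 0.1440·34 + 0.1590·37 = 126.6509
  x_6 = 0.1496·78 + 0.1562·29 + 0.0882·29 + 0.1578·42 + 0.1598·58 + 0.1640·79 + 1.1594·34 + 0.1458·37 = 92.4315
  x_7 = 0.1422·78 + 0.1727·29 + 0.0964·29 + 0.0779·42 + 0.1273·58 + 0.1245·79 + 0.1435·34 + 1.1233·37 = 85.8273
Δx_7 = L[7,6] · Δd_6 = 0.1435 · 1 = 0.1435

0.1435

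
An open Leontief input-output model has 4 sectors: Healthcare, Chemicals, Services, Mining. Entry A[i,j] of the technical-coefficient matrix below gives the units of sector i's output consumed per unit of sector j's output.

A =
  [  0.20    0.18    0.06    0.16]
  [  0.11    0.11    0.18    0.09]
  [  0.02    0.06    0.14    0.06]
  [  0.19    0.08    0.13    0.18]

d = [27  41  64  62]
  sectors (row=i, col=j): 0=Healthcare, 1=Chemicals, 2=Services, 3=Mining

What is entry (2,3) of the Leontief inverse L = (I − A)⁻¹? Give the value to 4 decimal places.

L[2,3] = 0.1140

Form M = I − A:
  [  0.80   -0.18   -0.06   -0.16]
  [ -0.11    0.89   -0.18   -0.09]
  [ -0.02   -0.06    0.86   -0.06]
  [ -0.19   -0.08   -0.13    0.82]
Leontief inverse L = M⁻¹:
  [  1.3752    0.3211    0.2114    0.3190]
  [  0.2200    1.2059    0.2975    0.1971]
  [  0.0719    0.1062    1.2073    0.1140]
  [  0.3515    0.2089    0.2694    1.3307]
Total output x = L · d:
  x_0 = 1.3752·27 + 0.3211·41 + 0.2114·64 + 0.3190·62 = 83.6016
  x_1 = 0.2200·27 + 1.2059·41 + 0.2975·64 + 0.1971·62 = 86.6416
  x_2 = 0.0719·27 + 0.1062·41 + 1.2073·64 + 0.1140·62 = 90.6263
  x_3 = 0.3515·27 + 0.2089·41 + 0.2694·64 + 1.3307·62 = 117.8013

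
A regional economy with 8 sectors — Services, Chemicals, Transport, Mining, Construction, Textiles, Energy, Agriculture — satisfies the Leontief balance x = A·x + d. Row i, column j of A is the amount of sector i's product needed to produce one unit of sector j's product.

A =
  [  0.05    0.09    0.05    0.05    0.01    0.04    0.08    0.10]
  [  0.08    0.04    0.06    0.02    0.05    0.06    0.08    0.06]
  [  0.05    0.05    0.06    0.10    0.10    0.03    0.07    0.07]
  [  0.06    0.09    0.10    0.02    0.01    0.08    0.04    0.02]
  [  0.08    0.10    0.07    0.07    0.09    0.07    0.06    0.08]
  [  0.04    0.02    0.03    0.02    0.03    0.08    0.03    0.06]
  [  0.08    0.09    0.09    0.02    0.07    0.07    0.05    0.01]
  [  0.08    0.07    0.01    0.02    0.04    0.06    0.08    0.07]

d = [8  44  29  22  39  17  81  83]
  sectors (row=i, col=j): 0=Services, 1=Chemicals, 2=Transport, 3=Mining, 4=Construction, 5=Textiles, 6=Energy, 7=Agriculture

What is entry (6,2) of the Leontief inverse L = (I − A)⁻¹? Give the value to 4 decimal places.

Form M = I − A:
  [  0.95   -0.09   -0.05   -0.05   -0.01   -0.04   -0.08   -0.10]
  [ -0.08    0.96   -0.06   -0.02   -0.05   -0.06   -0.08   -0.06]
  [ -0.05   -0.05    0.94   -0.10   -0.10   -0.03   -0.07   -0.07]
  [ -0.06   -0.09   -0.10    0.98   -0.01   -0.08   -0.04   -0.02]
  [ -0.08   -0.10   -0.07   -0.07    0.91   -0.07   -0.06   -0.08]
  [ -0.04   -0.02   -0.03   -0.02   -0.03    0.92   -0.03   -0.06]
  [ -0.08   -0.09   -0.09   -0.02   -0.07   -0.07    0.95   -0.01]
  [ -0.08   -0.07   -0.01   -0.02   -0.04   -0.06   -0.08    0.93]
Leontief inverse L = M⁻¹:
  [  1.1076    0.1474    0.0983    0.0809    0.0520    0.0920    0.1351    0.1496]
  [  0.1344    1.0974    0.1073    0.0540    0.0929    0.1100    0.1326    0.1110]
  [  0.1167    0.1219    1.1210    0.1408    0.1515    0.0918    0.1319    0.1282]
  [  0.1081    0.1373    0.1434    1.0526    0.0499    0.1248    0.0883    0.0672]
  [  0.1560    0.1785    0.1363    0.1162    1.1481    0.1402    0.1327    0.1503]
  [  0.0754    0.0560    0.0589    0.0410    0.0566    1.1147    0.0639    0.0945]
  [  0.1378    0.1494    0.1426    0.0595    0.1182    0.1231    1.1068    0.0665]
  [  0.1324    0.1237    0.0536    0.0479    0.0774    0.1084    0.1300    1.1176]
Total output x = L · d:
  x_0 = 1.1076·8 + 0.1474·44 + 0.0983·29 + 0.0809·22 + 0.0520·39 + 0.0920·17 + 0.1351·81 + 0.1496·83 = 46.9309
  x_1 = 0.1344·8 + 1.0974·44 + 0.1073·29 + 0.0540·22 + 0.0929·39 + 0.1100·17 + 0.1326·81 + 0.1110·83 = 79.1065
  x_2 = 0.1167·8 + 0.1219·44 + 1.1210·29 + 0.1408·22 + 0.1515·39 + 0.0918·17 + 0.1319·81 + 0.1282·83 = 70.6979
  x_3 = 0.1081·8 + 0.1373·44 + 0.1434·29 + 1.0526·22 + 0.0499·39 + 0.1248·17 + 0.0883·81 + 0.0672·83 = 51.0185
  x_4 = 0.1560·8 + 0.1785·44 + 0.1363·29 + 0.1162·22 + 1.1481·39 + 0.1402·17 + 0.1327·81 + 0.1503·83 = 85.9944
  x_5 = 0.0754·8 + 0.0560·44 + 0.0589·29 + 0.0410·22 + 0.0566·39 + 1.1147·17 + 0.0639·81 + 0.0945·83 = 39.8539
  x_6 = 0.1378·8 + 0.1494·44 + 0.1426·29 + 0.0595·22 + 0.1182·39 + 0.1231·17 + 1.1068·81 + 0.0665·83 = 114.9886
  x_7 = 0.1324·8 + 0.1237·44 + 0.0536·29 + 0.0479·22 + 0.0774·39 + 0.1084·17 + 0.1300·81 + 1.1176·83 = 117.2574

L[6,2] = 0.1426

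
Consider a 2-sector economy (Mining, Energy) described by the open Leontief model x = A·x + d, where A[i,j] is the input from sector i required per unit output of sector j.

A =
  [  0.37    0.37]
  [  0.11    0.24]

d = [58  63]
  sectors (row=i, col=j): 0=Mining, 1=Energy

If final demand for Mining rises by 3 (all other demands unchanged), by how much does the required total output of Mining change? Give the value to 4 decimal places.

5.2043

Form M = I − A:
  [  0.63   -0.37]
  [ -0.11    0.76]
Leontief inverse L = M⁻¹:
  [  1.7348    0.8446]
  [  0.2511    1.4380]
Total output x = L · d:
  x_0 = 1.7348·58 + 0.8446·63 = 153.8233
  x_1 = 0.2511·58 + 1.4380·63 = 105.1586
Δx_0 = L[0,0] · Δd_0 = 1.7348 · 3 = 5.2043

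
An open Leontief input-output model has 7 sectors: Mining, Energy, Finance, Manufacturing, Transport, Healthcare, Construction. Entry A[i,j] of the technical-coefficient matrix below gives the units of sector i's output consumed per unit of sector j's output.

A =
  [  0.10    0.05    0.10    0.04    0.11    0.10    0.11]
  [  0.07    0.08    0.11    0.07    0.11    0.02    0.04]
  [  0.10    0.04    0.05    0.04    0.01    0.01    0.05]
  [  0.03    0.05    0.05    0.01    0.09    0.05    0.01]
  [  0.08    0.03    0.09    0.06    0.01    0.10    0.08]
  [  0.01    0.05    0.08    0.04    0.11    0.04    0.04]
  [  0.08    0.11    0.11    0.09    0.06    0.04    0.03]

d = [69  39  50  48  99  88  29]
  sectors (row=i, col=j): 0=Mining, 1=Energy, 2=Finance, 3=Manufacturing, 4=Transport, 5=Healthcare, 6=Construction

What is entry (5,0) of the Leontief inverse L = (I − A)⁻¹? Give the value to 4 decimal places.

L[5,0] = 0.0552

Form M = I − A:
  [  0.90   -0.05   -0.10   -0.04   -0.11   -0.10   -0.11]
  [ -0.07    0.92   -0.11   -0.07   -0.11   -0.02   -0.04]
  [ -0.10   -0.04    0.95   -0.04   -0.01   -0.01   -0.05]
  [ -0.03   -0.05   -0.05    0.99   -0.09   -0.05   -0.01]
  [ -0.08   -0.03   -0.09   -0.06    0.99   -0.10   -0.08]
  [ -0.01   -0.05   -0.08   -0.04   -0.11    0.96   -0.04]
  [ -0.08   -0.11   -0.11   -0.09   -0.06   -0.04    0.97]
Leontief inverse L = M⁻¹:
  [  1.1775    0.1125    0.1923    0.0962    0.1819    0.1581    0.1706]
  [  0.1351    1.1280    0.1823    0.1133    0.1652    0.0663    0.0888]
  [  0.1420    0.0727    1.0972    0.0674    0.0505    0.0399    0.0822]
  [  0.0661    0.0769    0.0931    1.0361    0.1220    0.0778    0.0394]
  [  0.1335    0.0761    0.1547    0.0982    1.0666    0.1384    0.1209]
  [  0.0552    0.0846    0.1322    0.0725    0.1471    1.0727    0.0737]
  [  0.1452    0.1608    0.1846    0.1336    0.1228    0.0851    1.0786]
Total output x = L · d:
  x_0 = 1.1775·69 + 0.1125·39 + 0.1923·50 + 0.0962·48 + 0.1819·99 + 0.1581·88 + 0.1706·29 = 136.7438
  x_1 = 0.1351·69 + 1.1280·39 + 0.1823·50 + 0.1133·48 + 0.1652·99 + 0.0663·88 + 0.0888·29 = 92.6323
  x_2 = 0.1420·69 + 0.0727·39 + 1.0972·50 + 0.0674·48 + 0.0505·99 + 0.0399·88 + 0.0822·29 = 81.6266
  x_3 = 0.0661·69 + 0.0769·39 + 0.0931·50 + 1.0361·48 + 0.1220·99 + 0.0778·88 + 0.0394·29 = 82.0106
  x_4 = 0.1335·69 + 0.0761·39 + 0.1547·50 + 0.0982·48 + 1.0666·99 + 0.1384·88 + 0.1209·29 = 145.9040
  x_5 = 0.0552·69 + 0.0846·39 + 0.1322·50 + 0.0725·48 + 0.1471·99 + 1.0727·88 + 0.0737·29 = 128.3057
  x_6 = 0.1452·69 + 0.1608·39 + 0.1846·50 + 0.1336·48 + 0.1228·99 + 0.0851·88 + 1.0786·29 = 82.8613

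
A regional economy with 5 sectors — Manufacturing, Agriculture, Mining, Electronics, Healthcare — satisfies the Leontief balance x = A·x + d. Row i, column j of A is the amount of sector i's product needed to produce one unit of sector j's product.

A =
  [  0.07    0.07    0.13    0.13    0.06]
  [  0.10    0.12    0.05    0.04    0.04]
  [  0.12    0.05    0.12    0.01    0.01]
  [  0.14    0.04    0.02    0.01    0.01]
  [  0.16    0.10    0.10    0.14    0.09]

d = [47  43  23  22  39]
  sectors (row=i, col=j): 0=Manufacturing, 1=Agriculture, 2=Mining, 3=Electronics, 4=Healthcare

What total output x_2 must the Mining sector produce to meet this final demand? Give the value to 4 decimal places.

Form M = I − A:
  [  0.93   -0.07   -0.13   -0.13   -0.06]
  [ -0.10    0.88   -0.05   -0.04   -0.04]
  [ -0.12   -0.05    0.88   -0.01   -0.01]
  [ -0.14   -0.04   -0.02    0.99   -0.01]
  [ -0.16   -0.10   -0.10   -0.14    0.91]
Leontief inverse L = M⁻¹:
  [  1.1531    0.1200    0.1907    0.1702    0.0853]
  [  0.1609    1.1656    0.0990    0.0782    0.0638]
  [  0.1714    0.0853    1.1707    0.0418    0.0284]
  [  0.1757    0.0675    0.0565    1.0402    0.0266]
  [  0.2663    0.1689    0.1817    0.2032    1.1281]
Total output x = L · d:
  x_0 = 1.1531·47 + 0.1200·43 + 0.1907·23 + 0.1702·22 + 0.0853·39 = 70.8114
  x_1 = 0.1609·47 + 1.1656·43 + 0.0990·23 + 0.0782·22 + 0.0638·39 = 64.1673
  x_2 = 0.1714·47 + 0.0853·43 + 1.1707·23 + 0.0418·22 + 0.0284·39 = 40.6748
  x_3 = 0.1757·47 + 0.0675·43 + 0.0565·23 + 1.0402·22 + 0.0266·39 = 36.3819
  x_4 = 0.2663·47 + 0.1689·43 + 0.1817·23 + 0.2032·22 + 1.1281·39 = 72.4258

40.6748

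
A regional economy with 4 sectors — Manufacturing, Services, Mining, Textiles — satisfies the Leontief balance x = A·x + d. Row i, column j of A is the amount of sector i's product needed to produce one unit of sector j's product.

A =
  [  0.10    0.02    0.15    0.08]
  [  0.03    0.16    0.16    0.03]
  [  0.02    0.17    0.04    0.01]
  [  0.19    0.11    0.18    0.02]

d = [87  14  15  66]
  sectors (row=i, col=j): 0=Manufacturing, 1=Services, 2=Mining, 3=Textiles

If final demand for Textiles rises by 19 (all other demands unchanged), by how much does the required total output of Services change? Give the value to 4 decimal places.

Form M = I − A:
  [  0.90   -0.02   -0.15   -0.08]
  [ -0.03    0.84   -0.16   -0.03]
  [ -0.02   -0.17    0.96   -0.01]
  [ -0.19   -0.11   -0.18    0.98]
Leontief inverse L = M⁻¹:
  [  1.1391    0.0824    0.2100    0.0977]
  [  0.0559    1.2431    0.2243    0.0449]
  [  0.0361    0.2239    1.0885    0.0209]
  [  0.2338    0.1966    0.2658    1.0482]
Total output x = L · d:
  x_0 = 1.1391·87 + 0.0824·14 + 0.2100·15 + 0.0977·66 = 109.8552
  x_1 = 0.0559·87 + 1.2431·14 + 0.2243·15 + 0.0449·66 = 28.5956
  x_2 = 0.0361·87 + 0.2239·14 + 1.0885·15 + 0.0209·66 = 23.9802
  x_3 = 0.2338·87 + 0.1966·14 + 0.2658·15 + 1.0482·66 = 96.2596
Δx_1 = L[1,3] · Δd_3 = 0.0449 · 19 = 0.8532

0.8532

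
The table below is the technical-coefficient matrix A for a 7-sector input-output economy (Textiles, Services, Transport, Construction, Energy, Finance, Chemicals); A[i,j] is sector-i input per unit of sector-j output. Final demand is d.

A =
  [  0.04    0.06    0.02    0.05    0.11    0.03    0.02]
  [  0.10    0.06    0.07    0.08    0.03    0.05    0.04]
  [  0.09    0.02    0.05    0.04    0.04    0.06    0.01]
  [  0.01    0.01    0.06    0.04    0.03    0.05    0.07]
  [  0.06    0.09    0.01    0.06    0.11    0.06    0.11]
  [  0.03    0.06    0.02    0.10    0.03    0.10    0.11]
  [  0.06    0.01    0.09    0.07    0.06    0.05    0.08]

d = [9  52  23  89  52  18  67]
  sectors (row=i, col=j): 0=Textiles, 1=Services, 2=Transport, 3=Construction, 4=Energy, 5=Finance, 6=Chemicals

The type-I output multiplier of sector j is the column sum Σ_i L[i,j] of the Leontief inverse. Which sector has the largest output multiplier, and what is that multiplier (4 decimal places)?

Form M = I − A:
  [  0.96   -0.06   -0.02   -0.05   -0.11   -0.03   -0.02]
  [ -0.10    0.94   -0.07   -0.08   -0.03   -0.05   -0.04]
  [ -0.09   -0.02    0.95   -0.04   -0.04   -0.06   -0.01]
  [ -0.01   -0.01   -0.06    0.96   -0.03   -0.05   -0.07]
  [ -0.06   -0.09   -0.01   -0.06    0.89   -0.06   -0.11]
  [ -0.03   -0.06   -0.02   -0.10   -0.03    0.90   -0.11]
  [ -0.06   -0.01   -0.09   -0.07   -0.06   -0.05    0.92]
Leontief inverse L = M⁻¹:
  [  1.0705    0.0887    0.0428    0.0847    0.1461    0.0612    0.0588]
  [  0.1363    1.0892    0.1009    0.1214    0.0705    0.0876    0.0796]
  [  0.1153    0.0438    1.0692    0.0709    0.0719    0.0886    0.0406]
  [  0.0335    0.0263    0.0817    1.0676    0.0540    0.0765    0.0996]
  [  0.1058    0.1289    0.0494    0.1144    1.1621    0.1072    0.1689]
  [  0.0663    0.0883    0.0574    0.1484    0.0682    1.1439    0.1621]
  [  0.0956    0.0371    0.1211    0.1105    0.1009    0.0886    1.1230]
Total output x = L · d:
  x_0 = 1.0705·9 + 0.0887·52 + 0.0428·23 + 0.0847·89 + 0.1461·52 + 0.0612·18 + 0.0588·67 = 35.4104
  x_1 = 0.1363·9 + 1.0892·52 + 0.1009·23 + 0.1214·89 + 0.0705·52 + 0.0876·18 + 0.0796·67 = 81.5635
  x_2 = 0.1153·9 + 0.0438·52 + 1.0692·23 + 0.0709·89 + 0.0719·52 + 0.0886·18 + 0.0406·67 = 42.2732
  x_3 = 0.0335·9 + 0.0263·52 + 0.0817·23 + 1.0676·89 + 0.0540·52 + 0.0765·18 + 0.0996·67 = 109.4237
  x_4 = 0.1058·9 + 0.1289·52 + 0.0494·23 + 0.1144·89 + 1.1621·52 + 0.1072·18 + 0.1689·67 = 92.6536
  x_5 = 0.0663·9 + 0.0883·52 + 0.0574·23 + 0.1484·89 + 0.0682·52 + 1.1439·18 + 0.1621·67 = 54.7206
  x_6 = 0.0956·9 + 0.0371·52 + 0.1211·23 + 0.1105·89 + 0.1009·52 + 0.0886·18 + 1.1230·67 = 97.4997
Output multipliers (column sums of L):
  Textiles: 1.6234
  Services: 1.5024
  Transport: 1.5226
  Construction: 1.7180
  Energy: 1.6738
  Finance: 1.6535
  Chemicals: 1.7327

Chemicals (1.7327)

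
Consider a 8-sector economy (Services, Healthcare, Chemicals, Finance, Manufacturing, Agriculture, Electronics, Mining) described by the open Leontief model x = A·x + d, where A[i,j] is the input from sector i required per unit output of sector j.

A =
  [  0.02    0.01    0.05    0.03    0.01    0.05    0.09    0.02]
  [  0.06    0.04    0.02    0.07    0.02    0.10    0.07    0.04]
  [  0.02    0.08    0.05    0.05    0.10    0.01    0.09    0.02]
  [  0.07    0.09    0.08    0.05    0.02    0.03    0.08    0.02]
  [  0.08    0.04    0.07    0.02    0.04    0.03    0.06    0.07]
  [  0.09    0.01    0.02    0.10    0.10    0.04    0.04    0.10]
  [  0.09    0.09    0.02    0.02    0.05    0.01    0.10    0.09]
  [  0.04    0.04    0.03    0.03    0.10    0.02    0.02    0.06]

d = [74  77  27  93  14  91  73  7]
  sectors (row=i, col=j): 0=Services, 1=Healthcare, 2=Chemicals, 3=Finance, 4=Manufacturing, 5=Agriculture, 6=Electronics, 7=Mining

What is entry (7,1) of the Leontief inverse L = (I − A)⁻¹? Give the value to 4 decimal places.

L[7,1] = 0.0670

Form M = I − A:
  [  0.98   -0.01   -0.05   -0.03   -0.01   -0.05   -0.09   -0.02]
  [ -0.06    0.96   -0.02   -0.07   -0.02   -0.10   -0.07   -0.04]
  [ -0.02   -0.08    0.95   -0.05   -0.10   -0.01   -0.09   -0.02]
  [ -0.07   -0.09   -0.08    0.95   -0.02   -0.03   -0.08   -0.02]
  [ -0.08   -0.04   -0.07   -0.02    0.96   -0.03   -0.06   -0.07]
  [ -0.09   -0.01   -0.02   -0.10   -0.10    0.96   -0.04   -0.10]
  [ -0.09   -0.09   -0.02   -0.02   -0.05   -0.01    0.90   -0.09]
  [ -0.04   -0.04   -0.03   -0.03   -0.10   -0.02   -0.02    0.94]
Leontief inverse L = M⁻¹:
  [  1.0503    0.0376    0.0687    0.0513    0.0382    0.0644    0.1259    0.0483]
  [  0.1049    1.0750    0.0490    0.1046    0.0585    0.1260    0.1196    0.0805]
  [  0.0650    0.1200    1.0808    0.0793    0.1348    0.0365    0.1429    0.0588]
  [  0.1125    0.1301    0.1100    1.0836    0.0571    0.0588    0.1364    0.0569]
  [  0.1170    0.0739    0.0979    0.0482    1.0777    0.0533    0.1081    0.1050]
  [  0.1381    0.0508    0.0590    0.1331    0.1424    1.0673    0.0956    0.1425]
  [  0.1348    0.1282    0.0499    0.0509    0.0884    0.0400    1.1547    0.1319]
  [  0.0731    0.0670    0.0557    0.0528    0.1298    0.0404    0.0575    1.0900]
Total output x = L · d:
  x_0 = 1.0503·74 + 0.0376·77 + 0.0687·27 + 0.0513·93 + 0.0382·14 + 0.0644·91 + 0.1259·73 + 0.0483·7 = 103.1736
  x_1 = 0.1049·74 + 1.0750·77 + 0.0490·27 + 0.1046·93 + 0.0585·14 + 0.1260·91 + 0.1196·73 + 0.0805·7 = 123.1649
  x_2 = 0.0650·74 + 0.1200·77 + 1.0808·27 + 0.0793·93 + 0.1348·14 + 0.0365·91 + 0.1429·73 + 0.0588·7 = 66.6627
  x_3 = 0.1125·74 + 0.1301·77 + 0.1100·27 + 1.0836·93 + 0.0571·14 + 0.0588·91 + 0.1364·73 + 0.0569·7 = 138.5936
  x_4 = 0.1170·74 + 0.0739·77 + 0.0979·27 + 0.0482·93 + 1.0777·14 + 0.0533·91 + 0.1081·73 + 0.1050·7 = 50.0379
  x_5 = 0.1381·74 + 0.0508·77 + 0.0590·27 + 0.1331·93 + 0.1424·14 + 1.0673·91 + 0.0956·73 + 0.1425·7 = 135.1918
  x_6 = 0.1348·74 + 0.1282·77 + 0.0499·27 + 0.0509·93 + 0.0884·14 + 0.0400·91 + 1.1547·73 + 0.1319·7 = 116.0179
  x_7 = 0.0731·74 + 0.0670·77 + 0.0557·27 + 0.0528·93 + 0.1298·14 + 0.0404·91 + 0.0575·73 + 1.0900·7 = 34.2970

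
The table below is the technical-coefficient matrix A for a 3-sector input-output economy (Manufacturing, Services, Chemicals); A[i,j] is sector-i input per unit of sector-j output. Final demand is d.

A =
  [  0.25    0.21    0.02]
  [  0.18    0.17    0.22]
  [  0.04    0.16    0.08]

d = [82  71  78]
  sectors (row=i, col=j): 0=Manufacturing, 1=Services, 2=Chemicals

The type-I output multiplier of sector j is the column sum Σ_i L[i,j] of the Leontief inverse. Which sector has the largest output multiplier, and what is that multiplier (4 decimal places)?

Form M = I − A:
  [  0.75   -0.21   -0.02]
  [ -0.18    0.83   -0.22]
  [ -0.04   -0.16    0.92]
Leontief inverse L = M⁻¹:
  [  1.4326    0.3863    0.1235]
  [  0.3430    1.3555    0.3316]
  [  0.1219    0.2525    1.1500]
Total output x = L · d:
  x_0 = 1.4326·82 + 0.3863·71 + 0.1235·78 = 154.5359
  x_1 = 0.3430·82 + 1.3555·71 + 0.3316·78 = 150.2348
  x_2 = 0.1219·82 + 0.2525·71 + 1.1500·78 = 117.6294
Output multipliers (column sums of L):
  Manufacturing: 1.8976
  Services: 1.9944
  Chemicals: 1.6051

Services (1.9944)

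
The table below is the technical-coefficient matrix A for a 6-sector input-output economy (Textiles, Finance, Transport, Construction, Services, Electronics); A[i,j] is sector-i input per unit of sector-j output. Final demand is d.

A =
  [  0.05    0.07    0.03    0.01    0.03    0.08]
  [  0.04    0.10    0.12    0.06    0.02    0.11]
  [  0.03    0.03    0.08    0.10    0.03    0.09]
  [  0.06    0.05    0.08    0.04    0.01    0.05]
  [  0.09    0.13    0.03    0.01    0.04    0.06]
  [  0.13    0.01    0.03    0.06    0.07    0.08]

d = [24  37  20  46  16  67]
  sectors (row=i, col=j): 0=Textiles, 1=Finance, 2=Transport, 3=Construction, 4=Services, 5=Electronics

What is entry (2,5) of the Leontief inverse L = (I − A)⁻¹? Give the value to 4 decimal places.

Form M = I − A:
  [  0.95   -0.07   -0.03   -0.01   -0.03   -0.08]
  [ -0.04    0.90   -0.12   -0.06   -0.02   -0.11]
  [ -0.03   -0.03    0.92   -0.10   -0.03   -0.09]
  [ -0.06   -0.05   -0.08    0.96   -0.01   -0.05]
  [ -0.09   -0.13   -0.03   -0.01    0.96   -0.06]
  [ -0.13   -0.01   -0.03   -0.06   -0.07    0.92]
Leontief inverse L = M⁻¹:
  [  1.0805    0.0956    0.0556    0.0307    0.0462    0.1155]
  [  0.0868    1.1374    0.1669    0.1004    0.0449    0.1682]
  [  0.0685    0.0582    1.1139    0.1292    0.0491    0.1321]
  [  0.0880    0.0742    0.1087    1.0642    0.0251    0.0866]
  [  0.1268    0.1684    0.0674    0.0367    1.0596    0.1089]
  [  0.1713    0.0454    0.0582    0.0818    0.0909    1.1233]
Total output x = L · d:
  x_0 = 1.0805·24 + 0.0956·37 + 0.0556·20 + 0.0307·46 + 0.0462·16 + 0.1155·67 = 40.4747
  x_1 = 0.0868·24 + 1.1374·37 + 0.1669·20 + 0.1004·46 + 0.0449·16 + 0.1682·67 = 64.1094
  x_2 = 0.0685·24 + 0.0582·37 + 1.1139·20 + 0.1292·46 + 0.0491·16 + 0.1321·67 = 41.6552
  x_3 = 0.0880·24 + 0.0742·37 + 0.1087·20 + 1.0642·46 + 0.0251·16 + 0.0866·67 = 62.1915
  x_4 = 0.1268·24 + 0.1684·37 + 0.0674·20 + 0.0367·46 + 1.0596·16 + 0.1089·67 = 36.5571
  x_5 = 0.1713·24 + 0.0454·37 + 0.0582·20 + 0.0818·46 + 0.0909·16 + 1.1233·67 = 87.4380

L[2,5] = 0.1321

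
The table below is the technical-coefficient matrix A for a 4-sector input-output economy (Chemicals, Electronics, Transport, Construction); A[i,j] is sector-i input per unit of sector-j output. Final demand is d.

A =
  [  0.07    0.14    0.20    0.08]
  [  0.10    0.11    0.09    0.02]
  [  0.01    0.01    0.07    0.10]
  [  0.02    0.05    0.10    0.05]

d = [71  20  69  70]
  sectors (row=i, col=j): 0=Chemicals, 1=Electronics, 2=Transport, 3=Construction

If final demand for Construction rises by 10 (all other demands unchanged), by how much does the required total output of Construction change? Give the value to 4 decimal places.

10.7019

Form M = I − A:
  [  0.93   -0.14   -0.20   -0.08]
  [ -0.10    0.89   -0.09   -0.02]
  [ -0.01   -0.01    0.93   -0.10]
  [ -0.02   -0.05   -0.10    0.95]
Leontief inverse L = M⁻¹:
  [  1.1005    0.1831    0.2678    0.1247]
  [  0.1260    1.1478    0.1436    0.0499]
  [  0.0166    0.0215    1.0935    0.1170]
  [  0.0315    0.0665    0.1283    1.0702]
Total output x = L · d:
  x_0 = 1.1005·71 + 0.1831·20 + 0.2678·69 + 0.1247·70 = 109.0087
  x_1 = 0.1260·71 + 1.1478·20 + 0.1436·69 + 0.0499·70 = 45.3029
  x_2 = 0.0166·71 + 0.0215·20 + 1.0935·69 + 0.1170·70 = 85.2438
  x_3 = 0.0315·71 + 0.0665·20 + 0.1283·69 + 1.0702·70 = 87.3365
Δx_3 = L[3,3] · Δd_3 = 1.0702 · 10 = 10.7019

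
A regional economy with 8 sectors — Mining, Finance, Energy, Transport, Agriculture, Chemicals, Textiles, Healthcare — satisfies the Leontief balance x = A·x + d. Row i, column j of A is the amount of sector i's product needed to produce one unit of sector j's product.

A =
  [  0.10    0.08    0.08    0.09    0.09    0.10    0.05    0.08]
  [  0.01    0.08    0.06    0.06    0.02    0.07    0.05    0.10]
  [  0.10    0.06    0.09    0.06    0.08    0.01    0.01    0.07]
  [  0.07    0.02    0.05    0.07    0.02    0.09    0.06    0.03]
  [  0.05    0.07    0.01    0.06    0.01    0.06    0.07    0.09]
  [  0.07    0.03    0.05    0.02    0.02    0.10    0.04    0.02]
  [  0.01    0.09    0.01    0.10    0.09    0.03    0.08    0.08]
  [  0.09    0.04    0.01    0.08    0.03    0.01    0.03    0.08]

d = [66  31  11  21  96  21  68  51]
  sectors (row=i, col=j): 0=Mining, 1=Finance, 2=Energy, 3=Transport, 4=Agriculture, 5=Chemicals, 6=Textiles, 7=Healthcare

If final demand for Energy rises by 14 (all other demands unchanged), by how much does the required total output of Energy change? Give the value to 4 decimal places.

15.8787

Form M = I − A:
  [  0.90   -0.08   -0.08   -0.09   -0.09   -0.10   -0.05   -0.08]
  [ -0.01    0.92   -0.06   -0.06   -0.02   -0.07   -0.05   -0.10]
  [ -0.10   -0.06    0.91   -0.06   -0.08   -0.01   -0.01   -0.07]
  [ -0.07   -0.02   -0.05    0.93   -0.02   -0.09   -0.06   -0.03]
  [ -0.05   -0.07   -0.01   -0.06    0.99   -0.06   -0.07   -0.09]
  [ -0.07   -0.03   -0.05   -0.02   -0.02    0.90   -0.04   -0.02]
  [ -0.01   -0.09   -0.01   -0.10   -0.09   -0.03    0.92   -0.08]
  [ -0.09   -0.04   -0.01   -0.08   -0.03   -0.01   -0.03    0.92]
Leontief inverse L = M⁻¹:
  [  1.1805    0.1497    0.1373    0.1715    0.1433    0.1765    0.1088    0.1623]
  [  0.0600    1.1238    0.0951    0.1129    0.0530    0.1145    0.0867    0.1535]
  [  0.1624    0.1129    1.1342    0.1225    0.1212    0.0630    0.0516    0.1344]
  [  0.1201    0.0620    0.0863    1.1201    0.0557    0.1389    0.0967    0.0772]
  [  0.0962    0.1131    0.0421    0.1126    1.0430    0.1059    0.1077    0.1412]
  [  0.1133    0.0672    0.0825    0.0613    0.0509    1.1424    0.0702    0.0614]
  [  0.0585    0.1397    0.0429    0.1603    0.1231    0.0812    1.1261    0.1405]
  [  0.1366    0.0791    0.0411    0.1300    0.0611    0.0535    0.0644    1.1275]
Total output x = L · d:
  x_0 = 1.1805·66 + 0.1497·31 + 0.1373·11 + 0.1715·21 + 0.1433·96 + 0.1765·21 + 0.1088·68 + 0.1623·51 = 120.8011
  x_1 = 0.0600·66 + 1.1238·31 + 0.0951·11 + 0.1129·21 + 0.0530·96 + 0.1145·21 + 0.0867·68 + 0.1535·51 = 63.4288
  x_2 = 0.1624·66 + 0.1129·31 + 1.1342·11 + 0.1225·21 + 0.1212·96 + 0.0630·21 + 0.0516·68 + 0.1344·51 = 52.5947
  x_3 = 0.1201·66 + 0.0620·31 + 0.0863·11 + 1.1201·21 + 0.0557·96 + 0.1389·21 + 0.0967·68 + 0.0772·51 = 53.0937
  x_4 = 0.0962·66 + 0.1131·31 + 0.0421·11 + 0.1126·21 + 1.0430·96 + 0.1059·21 + 0.1077·68 + 0.1412·51 = 129.5665
  x_5 = 0.1133·66 + 0.0672·31 + 0.0825·11 + 0.0613·21 + 0.0509·96 + 1.1424·21 + 0.0702·68 + 0.0614·51 = 48.5377
  x_6 = 0.0585·66 + 0.1397·31 + 0.0429·11 + 0.1603·21 + 0.1231·96 + 0.0812·21 + 1.1261·68 + 0.1405·51 = 109.2937
  x_7 = 0.1366·66 + 0.0791·31 + 0.0411·11 + 0.1300·21 + 0.0611·96 + 0.0535·21 + 0.0644·68 + 1.1275·51 = 83.5151
Δx_2 = L[2,2] · Δd_2 = 1.1342 · 14 = 15.8787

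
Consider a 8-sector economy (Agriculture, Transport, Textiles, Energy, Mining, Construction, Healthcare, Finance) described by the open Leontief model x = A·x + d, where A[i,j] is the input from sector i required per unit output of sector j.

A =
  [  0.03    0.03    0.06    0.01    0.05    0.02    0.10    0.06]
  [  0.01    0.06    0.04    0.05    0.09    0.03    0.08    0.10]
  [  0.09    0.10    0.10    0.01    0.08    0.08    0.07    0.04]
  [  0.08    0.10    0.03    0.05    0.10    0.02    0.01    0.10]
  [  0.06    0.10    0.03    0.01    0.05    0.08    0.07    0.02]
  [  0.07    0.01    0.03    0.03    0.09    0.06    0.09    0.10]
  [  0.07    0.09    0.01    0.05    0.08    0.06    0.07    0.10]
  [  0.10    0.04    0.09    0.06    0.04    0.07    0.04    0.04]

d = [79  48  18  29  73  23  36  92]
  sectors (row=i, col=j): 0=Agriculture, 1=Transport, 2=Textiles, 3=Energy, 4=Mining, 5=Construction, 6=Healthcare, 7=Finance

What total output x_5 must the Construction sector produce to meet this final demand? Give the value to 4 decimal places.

73.1197

Form M = I − A:
  [  0.97   -0.03   -0.06   -0.01   -0.05   -0.02   -0.10   -0.06]
  [ -0.01    0.94   -0.04   -0.05   -0.09   -0.03   -0.08   -0.10]
  [ -0.09   -0.10    0.90   -0.01   -0.08   -0.08   -0.07   -0.04]
  [ -0.08   -0.10   -0.03    0.95   -0.10   -0.02   -0.01   -0.10]
  [ -0.06   -0.10   -0.03   -0.01    0.95   -0.08   -0.07   -0.02]
  [ -0.07   -0.01   -0.03   -0.03   -0.09    0.94   -0.09   -0.10]
  [ -0.07   -0.09   -0.01   -0.05   -0.08   -0.06    0.93   -0.10]
  [ -0.10   -0.04   -0.09   -0.06   -0.04   -0.07   -0.04    0.96]
Leontief inverse L = M⁻¹:
  [  1.0752    0.0776    0.0938    0.0338    0.0979    0.0597    0.1474    0.1063]
  [  0.0671    1.1201    0.0820    0.0818    0.1508    0.0792    0.1365    0.1584]
  [  0.1544    0.1694    1.1532    0.0437    0.1563    0.1390    0.1485    0.1131]
  [  0.1342    0.1588    0.0763    1.0808    0.1613    0.0675    0.0709    0.1585]
  [  0.1051    0.1488    0.0650    0.0367    1.1071    0.1215    0.1278    0.0776]
  [  0.1292    0.0674    0.0732    0.0604    0.1504    1.1106    0.1515    0.1590]
  [  0.1305    0.1523    0.0565    0.0856    0.1485    0.1120    1.1368    0.1685]
  [  0.1569    0.0980    0.1365    0.0881    0.1045    0.1175    0.1031    1.1017]
Total output x = L · d:
  x_0 = 1.0752·79 + 0.0776·48 + 0.0938·18 + 0.0338·29 + 0.0979·73 + 0.0597·23 + 0.1474·36 + 0.1063·92 = 114.9433
  x_1 = 0.0671·79 + 1.1201·48 + 0.0820·18 + 0.0818·29 + 0.1508·73 + 0.0792·23 + 0.1365·36 + 0.1584·92 = 95.2368
  x_2 = 0.1544·79 + 0.1694·48 + 1.1532·18 + 0.0437·29 + 0.1563·73 + 0.1390·23 + 0.1485·36 + 0.1131·92 = 72.7141
  x_3 = 0.1342·79 + 0.1588·48 + 0.0763·18 + 1.0808·29 + 0.1613·73 + 0.0675·23 + 0.0709·36 + 0.1585·92 = 81.3970
  x_4 = 0.1051·79 + 0.1488·48 + 0.0650·18 + 0.0367·29 + 1.1071·73 + 0.1215·23 + 0.1278·36 + 0.0776·92 = 113.0346
  x_5 = 0.1292·79 + 0.0674·48 + 0.0732·18 + 0.0604·29 + 0.1504·73 + 1.1106·23 + 0.1515·36 + 0.1590·92 = 73.1197
  x_6 = 0.1305·79 + 0.1523·48 + 0.0565·18 + 0.0856·29 + 0.1485·73 + 0.1120·23 + 1.1368·36 + 0.1685·92 = 90.9627
  x_7 = 0.1569·79 + 0.0980·48 + 0.1365·18 + 0.0881·29 + 0.1045·73 + 0.1175·23 + 0.1031·36 + 1.1017·92 = 137.5106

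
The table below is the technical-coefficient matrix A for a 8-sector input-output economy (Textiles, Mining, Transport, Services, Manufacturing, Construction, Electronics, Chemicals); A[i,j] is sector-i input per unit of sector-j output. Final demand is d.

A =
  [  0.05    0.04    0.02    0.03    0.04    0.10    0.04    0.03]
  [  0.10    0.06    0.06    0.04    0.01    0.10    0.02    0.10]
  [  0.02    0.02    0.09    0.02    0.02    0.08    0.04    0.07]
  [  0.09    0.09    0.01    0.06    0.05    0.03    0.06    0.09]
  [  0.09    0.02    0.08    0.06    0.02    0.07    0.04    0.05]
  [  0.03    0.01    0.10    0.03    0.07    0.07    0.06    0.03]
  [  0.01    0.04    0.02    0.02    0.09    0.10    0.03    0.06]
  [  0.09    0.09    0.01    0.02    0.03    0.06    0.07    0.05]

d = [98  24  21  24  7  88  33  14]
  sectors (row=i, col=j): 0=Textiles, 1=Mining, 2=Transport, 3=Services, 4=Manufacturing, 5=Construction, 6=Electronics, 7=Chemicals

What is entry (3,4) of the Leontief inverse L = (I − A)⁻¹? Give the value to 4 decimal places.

L[3,4] = 0.0835

Form M = I − A:
  [  0.95   -0.04   -0.02   -0.03   -0.04   -0.10   -0.04   -0.03]
  [ -0.10    0.94   -0.06   -0.04   -0.01   -0.10   -0.02   -0.10]
  [ -0.02   -0.02    0.91   -0.02   -0.02   -0.08   -0.04   -0.07]
  [ -0.09   -0.09   -0.01    0.94   -0.05   -0.03   -0.06   -0.09]
  [ -0.09   -0.02   -0.08   -0.06    0.98   -0.07   -0.04   -0.05]
  [ -0.03   -0.01   -0.10   -0.03   -0.07    0.93   -0.06   -0.03]
  [ -0.01   -0.04   -0.02   -0.02   -0.09   -0.10    0.97   -0.06]
  [ -0.09   -0.09   -0.01   -0.02   -0.03   -0.06   -0.07    0.95]
Leontief inverse L = M⁻¹:
  [  1.0827    0.0638    0.0526    0.0501    0.0670    0.1457    0.0675    0.0619]
  [  0.1477    1.0977    0.1011    0.0660    0.0443    0.1638    0.0594    0.1452]
  [  0.0508    0.0449    1.1239    0.0381    0.0459    0.1257    0.0689    0.1035]
  [  0.1429    0.1314    0.0451    1.0883    0.0835    0.0941    0.0970    0.1383]
  [  0.1286    0.0514    0.1159    0.0833    1.0512    0.1249    0.0738    0.0898]
  [  0.0636    0.0349    0.1389    0.0519    0.0989    1.1210    0.0905    0.0672]
  [  0.0479    0.0655    0.0566    0.0422    0.1167    0.1473    1.0599    0.0943]
  [  0.1317    0.1219    0.0439    0.0433    0.0608    0.1182    0.1009    1.0903]
Total output x = L · d:
  x_0 = 1.0827·98 + 0.0638·24 + 0.0526·21 + 0.0501·24 + 0.0670·7 + 0.1457·88 + 0.0675·33 + 0.0619·14 = 126.3271
  x_1 = 0.1477·98 + 1.0977·24 + 0.1011·21 + 0.0660·24 + 0.0443·7 + 0.1638·88 + 0.0594·33 + 0.1452·14 = 63.2432
  x_2 = 0.0508·98 + 0.0449·24 + 1.1239·21 + 0.0381·24 + 0.0459·7 + 0.1257·88 + 0.0689·33 + 0.1035·14 = 45.6804
  x_3 = 0.1429·98 + 0.1314·24 + 0.0451·21 + 1.0883·24 + 0.0835·7 + 0.0941·88 + 0.0970·33 + 0.1383·14 = 58.2241
  x_4 = 0.1286·98 + 0.0514·24 + 0.1159·21 + 0.0833·24 + 1.0512·7 + 0.1249·88 + 0.0738·33 + 0.0898·14 = 40.3060
  x_5 = 0.0636·98 + 0.0349·24 + 0.1389·21 + 0.0519·24 + 0.0989·7 + 1.1210·88 + 0.0905·33 + 0.0672·14 = 114.5025
  x_6 = 0.0479·98 + 0.0655·24 + 0.0566·21 + 0.0422·24 + 0.1167·7 + 0.1473·88 + 1.0599·33 + 0.0943·14 = 58.5383
  x_7 = 0.1317·98 + 0.1219·24 + 0.0439·21 + 0.0433·24 + 0.0608·7 + 0.1182·88 + 0.1009·33 + 1.0903·14 = 47.2207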